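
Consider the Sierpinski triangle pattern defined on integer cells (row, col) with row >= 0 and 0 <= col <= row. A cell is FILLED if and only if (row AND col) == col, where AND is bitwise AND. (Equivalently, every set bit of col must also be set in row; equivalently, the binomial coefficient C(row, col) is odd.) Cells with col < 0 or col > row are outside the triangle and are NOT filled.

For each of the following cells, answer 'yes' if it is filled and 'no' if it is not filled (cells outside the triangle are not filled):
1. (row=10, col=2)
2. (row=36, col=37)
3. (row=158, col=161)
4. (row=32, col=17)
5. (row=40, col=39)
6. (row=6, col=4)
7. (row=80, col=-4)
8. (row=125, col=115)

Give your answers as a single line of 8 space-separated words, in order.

(10,2): row=0b1010, col=0b10, row AND col = 0b10 = 2; 2 == 2 -> filled
(36,37): col outside [0, 36] -> not filled
(158,161): col outside [0, 158] -> not filled
(32,17): row=0b100000, col=0b10001, row AND col = 0b0 = 0; 0 != 17 -> empty
(40,39): row=0b101000, col=0b100111, row AND col = 0b100000 = 32; 32 != 39 -> empty
(6,4): row=0b110, col=0b100, row AND col = 0b100 = 4; 4 == 4 -> filled
(80,-4): col outside [0, 80] -> not filled
(125,115): row=0b1111101, col=0b1110011, row AND col = 0b1110001 = 113; 113 != 115 -> empty

Answer: yes no no no no yes no no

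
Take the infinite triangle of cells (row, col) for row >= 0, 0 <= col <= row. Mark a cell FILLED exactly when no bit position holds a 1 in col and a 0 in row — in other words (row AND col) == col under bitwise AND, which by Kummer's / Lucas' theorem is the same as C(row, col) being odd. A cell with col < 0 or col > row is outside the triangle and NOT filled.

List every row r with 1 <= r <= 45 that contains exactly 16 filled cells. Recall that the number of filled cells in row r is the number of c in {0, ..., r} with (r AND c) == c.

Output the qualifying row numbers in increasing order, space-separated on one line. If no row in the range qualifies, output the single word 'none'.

Row r has 2^popcount(r) filled cells, so we need popcount(r) = log2(16) = 4.
Scan r = 1..45 and keep those with exactly 4 one-bits:
r=1=1 popcount=1 -> skip
r=2=10 popcount=1 -> skip
r=3=11 popcount=2 -> skip
r=4=100 popcount=1 -> skip
r=5=101 popcount=2 -> skip
r=6=110 popcount=2 -> skip
r=7=111 popcount=3 -> skip
r=8=1000 popcount=1 -> skip
r=9=1001 popcount=2 -> skip
r=10=1010 popcount=2 -> skip
r=11=1011 popcount=3 -> skip
r=12=1100 popcount=2 -> skip
r=13=1101 popcount=3 -> skip
r=14=1110 popcount=3 -> skip
r=15=1111 popcount=4 -> KEEP
r=16=10000 popcount=1 -> skip
r=17=10001 popcount=2 -> skip
r=18=10010 popcount=2 -> skip
r=19=10011 popcount=3 -> skip
r=20=10100 popcount=2 -> skip
r=21=10101 popcount=3 -> skip
r=22=10110 popcount=3 -> skip
r=23=10111 popcount=4 -> KEEP
r=24=11000 popcount=2 -> skip
r=25=11001 popcount=3 -> skip
r=26=11010 popcount=3 -> skip
r=27=11011 popcount=4 -> KEEP
r=28=11100 popcount=3 -> skip
r=29=11101 popcount=4 -> KEEP
r=30=11110 popcount=4 -> KEEP
r=31=11111 popcount=5 -> skip
r=32=100000 popcount=1 -> skip
r=33=100001 popcount=2 -> skip
r=34=100010 popcount=2 -> skip
r=35=100011 popcount=3 -> skip
r=36=100100 popcount=2 -> skip
r=37=100101 popcount=3 -> skip
r=38=100110 popcount=3 -> skip
r=39=100111 popcount=4 -> KEEP
r=40=101000 popcount=2 -> skip
r=41=101001 popcount=3 -> skip
r=42=101010 popcount=3 -> skip
r=43=101011 popcount=4 -> KEEP
r=44=101100 popcount=3 -> skip
r=45=101101 popcount=4 -> KEEP
Kept rows: 15 23 27 29 30 39 43 45

Answer: 15 23 27 29 30 39 43 45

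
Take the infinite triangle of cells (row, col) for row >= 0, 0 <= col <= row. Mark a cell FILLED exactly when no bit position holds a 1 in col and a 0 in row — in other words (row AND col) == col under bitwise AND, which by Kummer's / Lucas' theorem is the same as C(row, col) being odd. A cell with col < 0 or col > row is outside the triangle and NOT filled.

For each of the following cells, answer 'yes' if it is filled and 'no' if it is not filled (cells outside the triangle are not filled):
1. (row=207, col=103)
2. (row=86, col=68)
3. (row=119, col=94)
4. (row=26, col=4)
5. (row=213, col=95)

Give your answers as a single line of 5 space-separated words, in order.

(207,103): row=0b11001111, col=0b1100111, row AND col = 0b1000111 = 71; 71 != 103 -> empty
(86,68): row=0b1010110, col=0b1000100, row AND col = 0b1000100 = 68; 68 == 68 -> filled
(119,94): row=0b1110111, col=0b1011110, row AND col = 0b1010110 = 86; 86 != 94 -> empty
(26,4): row=0b11010, col=0b100, row AND col = 0b0 = 0; 0 != 4 -> empty
(213,95): row=0b11010101, col=0b1011111, row AND col = 0b1010101 = 85; 85 != 95 -> empty

Answer: no yes no no no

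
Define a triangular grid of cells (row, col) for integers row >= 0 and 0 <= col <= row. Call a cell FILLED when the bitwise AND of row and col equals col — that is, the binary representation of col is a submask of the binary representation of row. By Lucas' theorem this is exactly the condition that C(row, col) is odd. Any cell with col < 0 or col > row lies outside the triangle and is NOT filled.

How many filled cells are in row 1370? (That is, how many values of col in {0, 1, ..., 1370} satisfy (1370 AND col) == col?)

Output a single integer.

1370 in binary = 10101011010
popcount(1370) = number of 1-bits in 10101011010 = 6
A col c satisfies (1370 AND c) == c iff every set bit of c is also set in 1370; each of the 6 set bits of 1370 can independently be on or off in c.
count = 2^6 = 64

Answer: 64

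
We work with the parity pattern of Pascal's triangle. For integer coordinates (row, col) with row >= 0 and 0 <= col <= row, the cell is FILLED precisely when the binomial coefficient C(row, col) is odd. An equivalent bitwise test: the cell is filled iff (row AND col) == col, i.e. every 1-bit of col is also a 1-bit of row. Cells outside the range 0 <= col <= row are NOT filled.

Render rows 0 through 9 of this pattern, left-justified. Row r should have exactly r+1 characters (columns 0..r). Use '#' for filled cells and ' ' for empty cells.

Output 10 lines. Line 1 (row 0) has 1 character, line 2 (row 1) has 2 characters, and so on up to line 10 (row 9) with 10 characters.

r0=0: #
r1=1: ##
r2=10: # #
r3=11: ####
r4=100: #   #
r5=101: ##  ##
r6=110: # # # #
r7=111: ########
r8=1000: #       #
r9=1001: ##      ##

Answer: #
##
# #
####
#   #
##  ##
# # # #
########
#       #
##      ##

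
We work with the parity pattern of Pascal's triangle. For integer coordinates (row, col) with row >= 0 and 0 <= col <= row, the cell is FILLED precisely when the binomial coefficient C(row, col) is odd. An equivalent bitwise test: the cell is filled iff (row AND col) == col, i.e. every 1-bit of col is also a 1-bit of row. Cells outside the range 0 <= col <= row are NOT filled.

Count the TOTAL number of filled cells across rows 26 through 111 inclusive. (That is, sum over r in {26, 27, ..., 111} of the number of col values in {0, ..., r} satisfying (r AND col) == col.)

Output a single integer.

Answer: 1392

Derivation:
r26=11010 pc3: +8 =8
r27=11011 pc4: +16 =24
r28=11100 pc3: +8 =32
r29=11101 pc4: +16 =48
r30=11110 pc4: +16 =64
r31=11111 pc5: +32 =96
r32=100000 pc1: +2 =98
r33=100001 pc2: +4 =102
r34=100010 pc2: +4 =106
r35=100011 pc3: +8 =114
r36=100100 pc2: +4 =118
r37=100101 pc3: +8 =126
r38=100110 pc3: +8 =134
r39=100111 pc4: +16 =150
r40=101000 pc2: +4 =154
r41=101001 pc3: +8 =162
r42=101010 pc3: +8 =170
r43=101011 pc4: +16 =186
r44=101100 pc3: +8 =194
r45=101101 pc4: +16 =210
r46=101110 pc4: +16 =226
r47=101111 pc5: +32 =258
r48=110000 pc2: +4 =262
r49=110001 pc3: +8 =270
r50=110010 pc3: +8 =278
r51=110011 pc4: +16 =294
r52=110100 pc3: +8 =302
r53=110101 pc4: +16 =318
r54=110110 pc4: +16 =334
r55=110111 pc5: +32 =366
r56=111000 pc3: +8 =374
r57=111001 pc4: +16 =390
r58=111010 pc4: +16 =406
r59=111011 pc5: +32 =438
r60=111100 pc4: +16 =454
r61=111101 pc5: +32 =486
r62=111110 pc5: +32 =518
r63=111111 pc6: +64 =582
r64=1000000 pc1: +2 =584
r65=1000001 pc2: +4 =588
r66=1000010 pc2: +4 =592
r67=1000011 pc3: +8 =600
r68=1000100 pc2: +4 =604
r69=1000101 pc3: +8 =612
r70=1000110 pc3: +8 =620
r71=1000111 pc4: +16 =636
r72=1001000 pc2: +4 =640
r73=1001001 pc3: +8 =648
r74=1001010 pc3: +8 =656
r75=1001011 pc4: +16 =672
r76=1001100 pc3: +8 =680
r77=1001101 pc4: +16 =696
r78=1001110 pc4: +16 =712
r79=1001111 pc5: +32 =744
r80=1010000 pc2: +4 =748
r81=1010001 pc3: +8 =756
r82=1010010 pc3: +8 =764
r83=1010011 pc4: +16 =780
r84=1010100 pc3: +8 =788
r85=1010101 pc4: +16 =804
r86=1010110 pc4: +16 =820
r87=1010111 pc5: +32 =852
r88=1011000 pc3: +8 =860
r89=1011001 pc4: +16 =876
r90=1011010 pc4: +16 =892
r91=1011011 pc5: +32 =924
r92=1011100 pc4: +16 =940
r93=1011101 pc5: +32 =972
r94=1011110 pc5: +32 =1004
r95=1011111 pc6: +64 =1068
r96=1100000 pc2: +4 =1072
r97=1100001 pc3: +8 =1080
r98=1100010 pc3: +8 =1088
r99=1100011 pc4: +16 =1104
r100=1100100 pc3: +8 =1112
r101=1100101 pc4: +16 =1128
r102=1100110 pc4: +16 =1144
r103=1100111 pc5: +32 =1176
r104=1101000 pc3: +8 =1184
r105=1101001 pc4: +16 =1200
r106=1101010 pc4: +16 =1216
r107=1101011 pc5: +32 =1248
r108=1101100 pc4: +16 =1264
r109=1101101 pc5: +32 =1296
r110=1101110 pc5: +32 =1328
r111=1101111 pc6: +64 =1392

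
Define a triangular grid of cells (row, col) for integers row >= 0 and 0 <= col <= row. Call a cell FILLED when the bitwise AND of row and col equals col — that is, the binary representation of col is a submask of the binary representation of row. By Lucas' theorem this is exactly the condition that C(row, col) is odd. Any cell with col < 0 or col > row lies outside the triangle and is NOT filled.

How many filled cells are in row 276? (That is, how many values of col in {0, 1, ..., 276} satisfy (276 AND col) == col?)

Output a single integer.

276 in binary = 100010100
popcount(276) = number of 1-bits in 100010100 = 3
A col c satisfies (276 AND c) == c iff every set bit of c is also set in 276; each of the 3 set bits of 276 can independently be on or off in c.
count = 2^3 = 8

Answer: 8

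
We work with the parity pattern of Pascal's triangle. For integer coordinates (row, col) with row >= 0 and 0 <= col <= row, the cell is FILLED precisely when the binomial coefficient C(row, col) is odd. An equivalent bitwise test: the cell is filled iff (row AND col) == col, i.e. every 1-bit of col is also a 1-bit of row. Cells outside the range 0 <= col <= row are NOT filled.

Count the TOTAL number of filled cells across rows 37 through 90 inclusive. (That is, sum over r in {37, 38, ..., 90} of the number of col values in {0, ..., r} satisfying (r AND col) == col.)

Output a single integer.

r37=100101 pc3: +8 =8
r38=100110 pc3: +8 =16
r39=100111 pc4: +16 =32
r40=101000 pc2: +4 =36
r41=101001 pc3: +8 =44
r42=101010 pc3: +8 =52
r43=101011 pc4: +16 =68
r44=101100 pc3: +8 =76
r45=101101 pc4: +16 =92
r46=101110 pc4: +16 =108
r47=101111 pc5: +32 =140
r48=110000 pc2: +4 =144
r49=110001 pc3: +8 =152
r50=110010 pc3: +8 =160
r51=110011 pc4: +16 =176
r52=110100 pc3: +8 =184
r53=110101 pc4: +16 =200
r54=110110 pc4: +16 =216
r55=110111 pc5: +32 =248
r56=111000 pc3: +8 =256
r57=111001 pc4: +16 =272
r58=111010 pc4: +16 =288
r59=111011 pc5: +32 =320
r60=111100 pc4: +16 =336
r61=111101 pc5: +32 =368
r62=111110 pc5: +32 =400
r63=111111 pc6: +64 =464
r64=1000000 pc1: +2 =466
r65=1000001 pc2: +4 =470
r66=1000010 pc2: +4 =474
r67=1000011 pc3: +8 =482
r68=1000100 pc2: +4 =486
r69=1000101 pc3: +8 =494
r70=1000110 pc3: +8 =502
r71=1000111 pc4: +16 =518
r72=1001000 pc2: +4 =522
r73=1001001 pc3: +8 =530
r74=1001010 pc3: +8 =538
r75=1001011 pc4: +16 =554
r76=1001100 pc3: +8 =562
r77=1001101 pc4: +16 =578
r78=1001110 pc4: +16 =594
r79=1001111 pc5: +32 =626
r80=1010000 pc2: +4 =630
r81=1010001 pc3: +8 =638
r82=1010010 pc3: +8 =646
r83=1010011 pc4: +16 =662
r84=1010100 pc3: +8 =670
r85=1010101 pc4: +16 =686
r86=1010110 pc4: +16 =702
r87=1010111 pc5: +32 =734
r88=1011000 pc3: +8 =742
r89=1011001 pc4: +16 =758
r90=1011010 pc4: +16 =774

Answer: 774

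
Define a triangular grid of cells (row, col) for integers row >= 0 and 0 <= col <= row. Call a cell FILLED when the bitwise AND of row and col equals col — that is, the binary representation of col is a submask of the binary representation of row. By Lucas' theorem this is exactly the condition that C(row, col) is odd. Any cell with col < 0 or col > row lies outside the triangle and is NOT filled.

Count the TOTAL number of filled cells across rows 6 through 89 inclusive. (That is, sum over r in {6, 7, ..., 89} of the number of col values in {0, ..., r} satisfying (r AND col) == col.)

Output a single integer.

r6=110 pc2: +4 =4
r7=111 pc3: +8 =12
r8=1000 pc1: +2 =14
r9=1001 pc2: +4 =18
r10=1010 pc2: +4 =22
r11=1011 pc3: +8 =30
r12=1100 pc2: +4 =34
r13=1101 pc3: +8 =42
r14=1110 pc3: +8 =50
r15=1111 pc4: +16 =66
r16=10000 pc1: +2 =68
r17=10001 pc2: +4 =72
r18=10010 pc2: +4 =76
r19=10011 pc3: +8 =84
r20=10100 pc2: +4 =88
r21=10101 pc3: +8 =96
r22=10110 pc3: +8 =104
r23=10111 pc4: +16 =120
r24=11000 pc2: +4 =124
r25=11001 pc3: +8 =132
r26=11010 pc3: +8 =140
r27=11011 pc4: +16 =156
r28=11100 pc3: +8 =164
r29=11101 pc4: +16 =180
r30=11110 pc4: +16 =196
r31=11111 pc5: +32 =228
r32=100000 pc1: +2 =230
r33=100001 pc2: +4 =234
r34=100010 pc2: +4 =238
r35=100011 pc3: +8 =246
r36=100100 pc2: +4 =250
r37=100101 pc3: +8 =258
r38=100110 pc3: +8 =266
r39=100111 pc4: +16 =282
r40=101000 pc2: +4 =286
r41=101001 pc3: +8 =294
r42=101010 pc3: +8 =302
r43=101011 pc4: +16 =318
r44=101100 pc3: +8 =326
r45=101101 pc4: +16 =342
r46=101110 pc4: +16 =358
r47=101111 pc5: +32 =390
r48=110000 pc2: +4 =394
r49=110001 pc3: +8 =402
r50=110010 pc3: +8 =410
r51=110011 pc4: +16 =426
r52=110100 pc3: +8 =434
r53=110101 pc4: +16 =450
r54=110110 pc4: +16 =466
r55=110111 pc5: +32 =498
r56=111000 pc3: +8 =506
r57=111001 pc4: +16 =522
r58=111010 pc4: +16 =538
r59=111011 pc5: +32 =570
r60=111100 pc4: +16 =586
r61=111101 pc5: +32 =618
r62=111110 pc5: +32 =650
r63=111111 pc6: +64 =714
r64=1000000 pc1: +2 =716
r65=1000001 pc2: +4 =720
r66=1000010 pc2: +4 =724
r67=1000011 pc3: +8 =732
r68=1000100 pc2: +4 =736
r69=1000101 pc3: +8 =744
r70=1000110 pc3: +8 =752
r71=1000111 pc4: +16 =768
r72=1001000 pc2: +4 =772
r73=1001001 pc3: +8 =780
r74=1001010 pc3: +8 =788
r75=1001011 pc4: +16 =804
r76=1001100 pc3: +8 =812
r77=1001101 pc4: +16 =828
r78=1001110 pc4: +16 =844
r79=1001111 pc5: +32 =876
r80=1010000 pc2: +4 =880
r81=1010001 pc3: +8 =888
r82=1010010 pc3: +8 =896
r83=1010011 pc4: +16 =912
r84=1010100 pc3: +8 =920
r85=1010101 pc4: +16 =936
r86=1010110 pc4: +16 =952
r87=1010111 pc5: +32 =984
r88=1011000 pc3: +8 =992
r89=1011001 pc4: +16 =1008

Answer: 1008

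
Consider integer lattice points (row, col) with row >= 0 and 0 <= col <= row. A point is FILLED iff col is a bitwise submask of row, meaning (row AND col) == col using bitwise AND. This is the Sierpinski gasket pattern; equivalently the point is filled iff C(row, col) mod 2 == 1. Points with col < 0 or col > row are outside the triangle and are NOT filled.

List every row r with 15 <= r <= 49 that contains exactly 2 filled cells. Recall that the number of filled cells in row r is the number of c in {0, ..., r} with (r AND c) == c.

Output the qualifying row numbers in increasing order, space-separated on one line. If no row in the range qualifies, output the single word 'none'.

Row r has 2^popcount(r) filled cells, so we need popcount(r) = log2(2) = 1.
Scan r = 15..49 and keep those with exactly 1 one-bits:
r=15=1111 popcount=4 -> skip
r=16=10000 popcount=1 -> KEEP
r=17=10001 popcount=2 -> skip
r=18=10010 popcount=2 -> skip
r=19=10011 popcount=3 -> skip
r=20=10100 popcount=2 -> skip
r=21=10101 popcount=3 -> skip
r=22=10110 popcount=3 -> skip
r=23=10111 popcount=4 -> skip
r=24=11000 popcount=2 -> skip
r=25=11001 popcount=3 -> skip
r=26=11010 popcount=3 -> skip
r=27=11011 popcount=4 -> skip
r=28=11100 popcount=3 -> skip
r=29=11101 popcount=4 -> skip
r=30=11110 popcount=4 -> skip
r=31=11111 popcount=5 -> skip
r=32=100000 popcount=1 -> KEEP
r=33=100001 popcount=2 -> skip
r=34=100010 popcount=2 -> skip
r=35=100011 popcount=3 -> skip
r=36=100100 popcount=2 -> skip
r=37=100101 popcount=3 -> skip
r=38=100110 popcount=3 -> skip
r=39=100111 popcount=4 -> skip
r=40=101000 popcount=2 -> skip
r=41=101001 popcount=3 -> skip
r=42=101010 popcount=3 -> skip
r=43=101011 popcount=4 -> skip
r=44=101100 popcount=3 -> skip
r=45=101101 popcount=4 -> skip
r=46=101110 popcount=4 -> skip
r=47=101111 popcount=5 -> skip
r=48=110000 popcount=2 -> skip
r=49=110001 popcount=3 -> skip
Kept rows: 16 32

Answer: 16 32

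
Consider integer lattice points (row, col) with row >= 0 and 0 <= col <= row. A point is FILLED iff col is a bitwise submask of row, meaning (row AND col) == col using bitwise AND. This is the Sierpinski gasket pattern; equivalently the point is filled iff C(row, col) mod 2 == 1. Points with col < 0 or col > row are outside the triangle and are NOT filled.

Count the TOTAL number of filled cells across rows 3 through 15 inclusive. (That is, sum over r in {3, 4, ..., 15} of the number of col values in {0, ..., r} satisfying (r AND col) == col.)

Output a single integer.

r3=11 pc2: +4 =4
r4=100 pc1: +2 =6
r5=101 pc2: +4 =10
r6=110 pc2: +4 =14
r7=111 pc3: +8 =22
r8=1000 pc1: +2 =24
r9=1001 pc2: +4 =28
r10=1010 pc2: +4 =32
r11=1011 pc3: +8 =40
r12=1100 pc2: +4 =44
r13=1101 pc3: +8 =52
r14=1110 pc3: +8 =60
r15=1111 pc4: +16 =76

Answer: 76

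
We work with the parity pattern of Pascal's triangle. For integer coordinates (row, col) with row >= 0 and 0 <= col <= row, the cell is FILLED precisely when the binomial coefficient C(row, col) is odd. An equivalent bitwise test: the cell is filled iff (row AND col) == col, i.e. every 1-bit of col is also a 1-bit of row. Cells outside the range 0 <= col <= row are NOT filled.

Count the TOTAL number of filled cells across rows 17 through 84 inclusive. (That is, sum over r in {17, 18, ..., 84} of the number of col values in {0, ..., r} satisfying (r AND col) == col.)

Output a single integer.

Answer: 852

Derivation:
r17=10001 pc2: +4 =4
r18=10010 pc2: +4 =8
r19=10011 pc3: +8 =16
r20=10100 pc2: +4 =20
r21=10101 pc3: +8 =28
r22=10110 pc3: +8 =36
r23=10111 pc4: +16 =52
r24=11000 pc2: +4 =56
r25=11001 pc3: +8 =64
r26=11010 pc3: +8 =72
r27=11011 pc4: +16 =88
r28=11100 pc3: +8 =96
r29=11101 pc4: +16 =112
r30=11110 pc4: +16 =128
r31=11111 pc5: +32 =160
r32=100000 pc1: +2 =162
r33=100001 pc2: +4 =166
r34=100010 pc2: +4 =170
r35=100011 pc3: +8 =178
r36=100100 pc2: +4 =182
r37=100101 pc3: +8 =190
r38=100110 pc3: +8 =198
r39=100111 pc4: +16 =214
r40=101000 pc2: +4 =218
r41=101001 pc3: +8 =226
r42=101010 pc3: +8 =234
r43=101011 pc4: +16 =250
r44=101100 pc3: +8 =258
r45=101101 pc4: +16 =274
r46=101110 pc4: +16 =290
r47=101111 pc5: +32 =322
r48=110000 pc2: +4 =326
r49=110001 pc3: +8 =334
r50=110010 pc3: +8 =342
r51=110011 pc4: +16 =358
r52=110100 pc3: +8 =366
r53=110101 pc4: +16 =382
r54=110110 pc4: +16 =398
r55=110111 pc5: +32 =430
r56=111000 pc3: +8 =438
r57=111001 pc4: +16 =454
r58=111010 pc4: +16 =470
r59=111011 pc5: +32 =502
r60=111100 pc4: +16 =518
r61=111101 pc5: +32 =550
r62=111110 pc5: +32 =582
r63=111111 pc6: +64 =646
r64=1000000 pc1: +2 =648
r65=1000001 pc2: +4 =652
r66=1000010 pc2: +4 =656
r67=1000011 pc3: +8 =664
r68=1000100 pc2: +4 =668
r69=1000101 pc3: +8 =676
r70=1000110 pc3: +8 =684
r71=1000111 pc4: +16 =700
r72=1001000 pc2: +4 =704
r73=1001001 pc3: +8 =712
r74=1001010 pc3: +8 =720
r75=1001011 pc4: +16 =736
r76=1001100 pc3: +8 =744
r77=1001101 pc4: +16 =760
r78=1001110 pc4: +16 =776
r79=1001111 pc5: +32 =808
r80=1010000 pc2: +4 =812
r81=1010001 pc3: +8 =820
r82=1010010 pc3: +8 =828
r83=1010011 pc4: +16 =844
r84=1010100 pc3: +8 =852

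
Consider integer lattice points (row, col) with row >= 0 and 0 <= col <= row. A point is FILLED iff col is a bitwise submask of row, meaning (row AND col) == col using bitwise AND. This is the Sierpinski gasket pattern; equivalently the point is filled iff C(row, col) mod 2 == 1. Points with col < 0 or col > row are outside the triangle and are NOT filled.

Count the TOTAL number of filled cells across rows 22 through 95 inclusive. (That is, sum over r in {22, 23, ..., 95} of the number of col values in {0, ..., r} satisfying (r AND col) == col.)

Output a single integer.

r22=10110 pc3: +8 =8
r23=10111 pc4: +16 =24
r24=11000 pc2: +4 =28
r25=11001 pc3: +8 =36
r26=11010 pc3: +8 =44
r27=11011 pc4: +16 =60
r28=11100 pc3: +8 =68
r29=11101 pc4: +16 =84
r30=11110 pc4: +16 =100
r31=11111 pc5: +32 =132
r32=100000 pc1: +2 =134
r33=100001 pc2: +4 =138
r34=100010 pc2: +4 =142
r35=100011 pc3: +8 =150
r36=100100 pc2: +4 =154
r37=100101 pc3: +8 =162
r38=100110 pc3: +8 =170
r39=100111 pc4: +16 =186
r40=101000 pc2: +4 =190
r41=101001 pc3: +8 =198
r42=101010 pc3: +8 =206
r43=101011 pc4: +16 =222
r44=101100 pc3: +8 =230
r45=101101 pc4: +16 =246
r46=101110 pc4: +16 =262
r47=101111 pc5: +32 =294
r48=110000 pc2: +4 =298
r49=110001 pc3: +8 =306
r50=110010 pc3: +8 =314
r51=110011 pc4: +16 =330
r52=110100 pc3: +8 =338
r53=110101 pc4: +16 =354
r54=110110 pc4: +16 =370
r55=110111 pc5: +32 =402
r56=111000 pc3: +8 =410
r57=111001 pc4: +16 =426
r58=111010 pc4: +16 =442
r59=111011 pc5: +32 =474
r60=111100 pc4: +16 =490
r61=111101 pc5: +32 =522
r62=111110 pc5: +32 =554
r63=111111 pc6: +64 =618
r64=1000000 pc1: +2 =620
r65=1000001 pc2: +4 =624
r66=1000010 pc2: +4 =628
r67=1000011 pc3: +8 =636
r68=1000100 pc2: +4 =640
r69=1000101 pc3: +8 =648
r70=1000110 pc3: +8 =656
r71=1000111 pc4: +16 =672
r72=1001000 pc2: +4 =676
r73=1001001 pc3: +8 =684
r74=1001010 pc3: +8 =692
r75=1001011 pc4: +16 =708
r76=1001100 pc3: +8 =716
r77=1001101 pc4: +16 =732
r78=1001110 pc4: +16 =748
r79=1001111 pc5: +32 =780
r80=1010000 pc2: +4 =784
r81=1010001 pc3: +8 =792
r82=1010010 pc3: +8 =800
r83=1010011 pc4: +16 =816
r84=1010100 pc3: +8 =824
r85=1010101 pc4: +16 =840
r86=1010110 pc4: +16 =856
r87=1010111 pc5: +32 =888
r88=1011000 pc3: +8 =896
r89=1011001 pc4: +16 =912
r90=1011010 pc4: +16 =928
r91=1011011 pc5: +32 =960
r92=1011100 pc4: +16 =976
r93=1011101 pc5: +32 =1008
r94=1011110 pc5: +32 =1040
r95=1011111 pc6: +64 =1104

Answer: 1104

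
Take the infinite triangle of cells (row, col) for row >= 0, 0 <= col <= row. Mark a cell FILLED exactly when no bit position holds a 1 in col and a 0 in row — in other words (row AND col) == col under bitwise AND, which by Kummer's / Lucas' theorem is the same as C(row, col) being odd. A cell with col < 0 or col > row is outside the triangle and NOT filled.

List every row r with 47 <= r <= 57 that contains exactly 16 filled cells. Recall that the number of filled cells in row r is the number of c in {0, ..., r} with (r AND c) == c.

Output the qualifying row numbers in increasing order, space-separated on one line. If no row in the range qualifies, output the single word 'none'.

Answer: 51 53 54 57

Derivation:
Row r has 2^popcount(r) filled cells, so we need popcount(r) = log2(16) = 4.
Scan r = 47..57 and keep those with exactly 4 one-bits:
r=47=101111 popcount=5 -> skip
r=48=110000 popcount=2 -> skip
r=49=110001 popcount=3 -> skip
r=50=110010 popcount=3 -> skip
r=51=110011 popcount=4 -> KEEP
r=52=110100 popcount=3 -> skip
r=53=110101 popcount=4 -> KEEP
r=54=110110 popcount=4 -> KEEP
r=55=110111 popcount=5 -> skip
r=56=111000 popcount=3 -> skip
r=57=111001 popcount=4 -> KEEP
Kept rows: 51 53 54 57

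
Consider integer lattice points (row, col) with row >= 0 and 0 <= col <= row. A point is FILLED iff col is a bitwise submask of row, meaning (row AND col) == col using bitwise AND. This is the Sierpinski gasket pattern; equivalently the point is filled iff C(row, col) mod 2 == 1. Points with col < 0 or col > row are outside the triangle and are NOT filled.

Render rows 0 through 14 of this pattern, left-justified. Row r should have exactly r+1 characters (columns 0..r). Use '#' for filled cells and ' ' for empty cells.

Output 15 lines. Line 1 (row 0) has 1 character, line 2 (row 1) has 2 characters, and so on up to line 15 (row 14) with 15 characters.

r0=0: #
r1=1: ##
r2=10: # #
r3=11: ####
r4=100: #   #
r5=101: ##  ##
r6=110: # # # #
r7=111: ########
r8=1000: #       #
r9=1001: ##      ##
r10=1010: # #     # #
r11=1011: ####    ####
r12=1100: #   #   #   #
r13=1101: ##  ##  ##  ##
r14=1110: # # # # # # # #

Answer: #
##
# #
####
#   #
##  ##
# # # #
########
#       #
##      ##
# #     # #
####    ####
#   #   #   #
##  ##  ##  ##
# # # # # # # #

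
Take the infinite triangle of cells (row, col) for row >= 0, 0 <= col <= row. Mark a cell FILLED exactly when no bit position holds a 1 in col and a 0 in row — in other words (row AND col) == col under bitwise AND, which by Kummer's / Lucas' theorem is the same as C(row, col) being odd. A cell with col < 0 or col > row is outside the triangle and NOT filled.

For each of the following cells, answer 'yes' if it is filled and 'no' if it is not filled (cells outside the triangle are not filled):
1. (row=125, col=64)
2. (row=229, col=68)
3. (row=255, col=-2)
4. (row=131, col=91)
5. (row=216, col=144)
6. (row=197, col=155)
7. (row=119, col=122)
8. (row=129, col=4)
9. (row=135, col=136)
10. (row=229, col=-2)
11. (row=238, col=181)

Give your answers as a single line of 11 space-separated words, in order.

Answer: yes yes no no yes no no no no no no

Derivation:
(125,64): row=0b1111101, col=0b1000000, row AND col = 0b1000000 = 64; 64 == 64 -> filled
(229,68): row=0b11100101, col=0b1000100, row AND col = 0b1000100 = 68; 68 == 68 -> filled
(255,-2): col outside [0, 255] -> not filled
(131,91): row=0b10000011, col=0b1011011, row AND col = 0b11 = 3; 3 != 91 -> empty
(216,144): row=0b11011000, col=0b10010000, row AND col = 0b10010000 = 144; 144 == 144 -> filled
(197,155): row=0b11000101, col=0b10011011, row AND col = 0b10000001 = 129; 129 != 155 -> empty
(119,122): col outside [0, 119] -> not filled
(129,4): row=0b10000001, col=0b100, row AND col = 0b0 = 0; 0 != 4 -> empty
(135,136): col outside [0, 135] -> not filled
(229,-2): col outside [0, 229] -> not filled
(238,181): row=0b11101110, col=0b10110101, row AND col = 0b10100100 = 164; 164 != 181 -> empty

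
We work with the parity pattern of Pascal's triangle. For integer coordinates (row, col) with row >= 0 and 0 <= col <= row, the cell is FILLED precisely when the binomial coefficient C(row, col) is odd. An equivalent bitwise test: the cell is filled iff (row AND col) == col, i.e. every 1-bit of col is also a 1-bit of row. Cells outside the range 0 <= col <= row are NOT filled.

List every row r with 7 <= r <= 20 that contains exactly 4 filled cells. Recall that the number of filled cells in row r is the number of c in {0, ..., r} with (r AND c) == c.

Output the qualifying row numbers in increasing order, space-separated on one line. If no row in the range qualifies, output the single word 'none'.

Answer: 9 10 12 17 18 20

Derivation:
Row r has 2^popcount(r) filled cells, so we need popcount(r) = log2(4) = 2.
Scan r = 7..20 and keep those with exactly 2 one-bits:
r=7=111 popcount=3 -> skip
r=8=1000 popcount=1 -> skip
r=9=1001 popcount=2 -> KEEP
r=10=1010 popcount=2 -> KEEP
r=11=1011 popcount=3 -> skip
r=12=1100 popcount=2 -> KEEP
r=13=1101 popcount=3 -> skip
r=14=1110 popcount=3 -> skip
r=15=1111 popcount=4 -> skip
r=16=10000 popcount=1 -> skip
r=17=10001 popcount=2 -> KEEP
r=18=10010 popcount=2 -> KEEP
r=19=10011 popcount=3 -> skip
r=20=10100 popcount=2 -> KEEP
Kept rows: 9 10 12 17 18 20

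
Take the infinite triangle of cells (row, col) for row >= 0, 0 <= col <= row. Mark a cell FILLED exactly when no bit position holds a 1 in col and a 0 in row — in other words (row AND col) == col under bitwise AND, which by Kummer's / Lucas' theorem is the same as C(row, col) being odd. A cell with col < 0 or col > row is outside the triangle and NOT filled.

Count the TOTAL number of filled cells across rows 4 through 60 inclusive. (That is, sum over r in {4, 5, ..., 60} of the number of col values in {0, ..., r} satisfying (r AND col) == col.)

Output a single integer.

Answer: 592

Derivation:
r4=100 pc1: +2 =2
r5=101 pc2: +4 =6
r6=110 pc2: +4 =10
r7=111 pc3: +8 =18
r8=1000 pc1: +2 =20
r9=1001 pc2: +4 =24
r10=1010 pc2: +4 =28
r11=1011 pc3: +8 =36
r12=1100 pc2: +4 =40
r13=1101 pc3: +8 =48
r14=1110 pc3: +8 =56
r15=1111 pc4: +16 =72
r16=10000 pc1: +2 =74
r17=10001 pc2: +4 =78
r18=10010 pc2: +4 =82
r19=10011 pc3: +8 =90
r20=10100 pc2: +4 =94
r21=10101 pc3: +8 =102
r22=10110 pc3: +8 =110
r23=10111 pc4: +16 =126
r24=11000 pc2: +4 =130
r25=11001 pc3: +8 =138
r26=11010 pc3: +8 =146
r27=11011 pc4: +16 =162
r28=11100 pc3: +8 =170
r29=11101 pc4: +16 =186
r30=11110 pc4: +16 =202
r31=11111 pc5: +32 =234
r32=100000 pc1: +2 =236
r33=100001 pc2: +4 =240
r34=100010 pc2: +4 =244
r35=100011 pc3: +8 =252
r36=100100 pc2: +4 =256
r37=100101 pc3: +8 =264
r38=100110 pc3: +8 =272
r39=100111 pc4: +16 =288
r40=101000 pc2: +4 =292
r41=101001 pc3: +8 =300
r42=101010 pc3: +8 =308
r43=101011 pc4: +16 =324
r44=101100 pc3: +8 =332
r45=101101 pc4: +16 =348
r46=101110 pc4: +16 =364
r47=101111 pc5: +32 =396
r48=110000 pc2: +4 =400
r49=110001 pc3: +8 =408
r50=110010 pc3: +8 =416
r51=110011 pc4: +16 =432
r52=110100 pc3: +8 =440
r53=110101 pc4: +16 =456
r54=110110 pc4: +16 =472
r55=110111 pc5: +32 =504
r56=111000 pc3: +8 =512
r57=111001 pc4: +16 =528
r58=111010 pc4: +16 =544
r59=111011 pc5: +32 =576
r60=111100 pc4: +16 =592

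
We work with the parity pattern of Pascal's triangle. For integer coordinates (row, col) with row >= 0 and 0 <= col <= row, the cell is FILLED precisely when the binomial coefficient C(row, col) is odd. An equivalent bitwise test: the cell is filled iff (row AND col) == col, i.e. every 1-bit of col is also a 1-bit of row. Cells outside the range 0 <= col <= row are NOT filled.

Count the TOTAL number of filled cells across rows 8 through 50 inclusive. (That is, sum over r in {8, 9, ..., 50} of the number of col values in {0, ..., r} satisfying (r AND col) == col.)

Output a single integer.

r8=1000 pc1: +2 =2
r9=1001 pc2: +4 =6
r10=1010 pc2: +4 =10
r11=1011 pc3: +8 =18
r12=1100 pc2: +4 =22
r13=1101 pc3: +8 =30
r14=1110 pc3: +8 =38
r15=1111 pc4: +16 =54
r16=10000 pc1: +2 =56
r17=10001 pc2: +4 =60
r18=10010 pc2: +4 =64
r19=10011 pc3: +8 =72
r20=10100 pc2: +4 =76
r21=10101 pc3: +8 =84
r22=10110 pc3: +8 =92
r23=10111 pc4: +16 =108
r24=11000 pc2: +4 =112
r25=11001 pc3: +8 =120
r26=11010 pc3: +8 =128
r27=11011 pc4: +16 =144
r28=11100 pc3: +8 =152
r29=11101 pc4: +16 =168
r30=11110 pc4: +16 =184
r31=11111 pc5: +32 =216
r32=100000 pc1: +2 =218
r33=100001 pc2: +4 =222
r34=100010 pc2: +4 =226
r35=100011 pc3: +8 =234
r36=100100 pc2: +4 =238
r37=100101 pc3: +8 =246
r38=100110 pc3: +8 =254
r39=100111 pc4: +16 =270
r40=101000 pc2: +4 =274
r41=101001 pc3: +8 =282
r42=101010 pc3: +8 =290
r43=101011 pc4: +16 =306
r44=101100 pc3: +8 =314
r45=101101 pc4: +16 =330
r46=101110 pc4: +16 =346
r47=101111 pc5: +32 =378
r48=110000 pc2: +4 =382
r49=110001 pc3: +8 =390
r50=110010 pc3: +8 =398

Answer: 398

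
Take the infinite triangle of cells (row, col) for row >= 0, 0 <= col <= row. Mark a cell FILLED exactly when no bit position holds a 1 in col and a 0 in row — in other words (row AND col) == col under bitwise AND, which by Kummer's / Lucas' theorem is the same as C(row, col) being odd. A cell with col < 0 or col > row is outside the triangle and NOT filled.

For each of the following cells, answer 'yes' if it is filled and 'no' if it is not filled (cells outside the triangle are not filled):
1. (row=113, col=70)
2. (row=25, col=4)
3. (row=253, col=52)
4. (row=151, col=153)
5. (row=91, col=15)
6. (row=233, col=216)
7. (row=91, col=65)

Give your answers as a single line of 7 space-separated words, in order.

(113,70): row=0b1110001, col=0b1000110, row AND col = 0b1000000 = 64; 64 != 70 -> empty
(25,4): row=0b11001, col=0b100, row AND col = 0b0 = 0; 0 != 4 -> empty
(253,52): row=0b11111101, col=0b110100, row AND col = 0b110100 = 52; 52 == 52 -> filled
(151,153): col outside [0, 151] -> not filled
(91,15): row=0b1011011, col=0b1111, row AND col = 0b1011 = 11; 11 != 15 -> empty
(233,216): row=0b11101001, col=0b11011000, row AND col = 0b11001000 = 200; 200 != 216 -> empty
(91,65): row=0b1011011, col=0b1000001, row AND col = 0b1000001 = 65; 65 == 65 -> filled

Answer: no no yes no no no yes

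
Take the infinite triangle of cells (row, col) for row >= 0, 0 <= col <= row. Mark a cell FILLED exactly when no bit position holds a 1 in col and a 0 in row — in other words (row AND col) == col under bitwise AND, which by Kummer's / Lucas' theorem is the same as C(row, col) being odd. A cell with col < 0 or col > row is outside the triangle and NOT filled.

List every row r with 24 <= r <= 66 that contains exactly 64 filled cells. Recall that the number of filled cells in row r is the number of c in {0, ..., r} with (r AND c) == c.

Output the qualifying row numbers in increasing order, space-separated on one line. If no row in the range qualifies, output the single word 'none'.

Row r has 2^popcount(r) filled cells, so we need popcount(r) = log2(64) = 6.
Scan r = 24..66 and keep those with exactly 6 one-bits:
r=24=11000 popcount=2 -> skip
r=25=11001 popcount=3 -> skip
r=26=11010 popcount=3 -> skip
r=27=11011 popcount=4 -> skip
r=28=11100 popcount=3 -> skip
r=29=11101 popcount=4 -> skip
r=30=11110 popcount=4 -> skip
r=31=11111 popcount=5 -> skip
r=32=100000 popcount=1 -> skip
r=33=100001 popcount=2 -> skip
r=34=100010 popcount=2 -> skip
r=35=100011 popcount=3 -> skip
r=36=100100 popcount=2 -> skip
r=37=100101 popcount=3 -> skip
r=38=100110 popcount=3 -> skip
r=39=100111 popcount=4 -> skip
r=40=101000 popcount=2 -> skip
r=41=101001 popcount=3 -> skip
r=42=101010 popcount=3 -> skip
r=43=101011 popcount=4 -> skip
r=44=101100 popcount=3 -> skip
r=45=101101 popcount=4 -> skip
r=46=101110 popcount=4 -> skip
r=47=101111 popcount=5 -> skip
r=48=110000 popcount=2 -> skip
r=49=110001 popcount=3 -> skip
r=50=110010 popcount=3 -> skip
r=51=110011 popcount=4 -> skip
r=52=110100 popcount=3 -> skip
r=53=110101 popcount=4 -> skip
r=54=110110 popcount=4 -> skip
r=55=110111 popcount=5 -> skip
r=56=111000 popcount=3 -> skip
r=57=111001 popcount=4 -> skip
r=58=111010 popcount=4 -> skip
r=59=111011 popcount=5 -> skip
r=60=111100 popcount=4 -> skip
r=61=111101 popcount=5 -> skip
r=62=111110 popcount=5 -> skip
r=63=111111 popcount=6 -> KEEP
r=64=1000000 popcount=1 -> skip
r=65=1000001 popcount=2 -> skip
r=66=1000010 popcount=2 -> skip
Kept rows: 63

Answer: 63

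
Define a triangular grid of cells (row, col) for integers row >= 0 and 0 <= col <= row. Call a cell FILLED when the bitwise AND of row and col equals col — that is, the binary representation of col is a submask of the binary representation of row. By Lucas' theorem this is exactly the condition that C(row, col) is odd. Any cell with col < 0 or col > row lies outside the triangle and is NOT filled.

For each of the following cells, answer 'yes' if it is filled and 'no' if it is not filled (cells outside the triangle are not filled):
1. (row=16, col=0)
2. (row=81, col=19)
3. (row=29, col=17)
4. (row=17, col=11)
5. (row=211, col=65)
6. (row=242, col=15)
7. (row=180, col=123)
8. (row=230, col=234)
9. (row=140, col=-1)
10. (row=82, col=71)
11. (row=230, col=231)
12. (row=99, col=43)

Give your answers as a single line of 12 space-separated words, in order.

(16,0): row=0b10000, col=0b0, row AND col = 0b0 = 0; 0 == 0 -> filled
(81,19): row=0b1010001, col=0b10011, row AND col = 0b10001 = 17; 17 != 19 -> empty
(29,17): row=0b11101, col=0b10001, row AND col = 0b10001 = 17; 17 == 17 -> filled
(17,11): row=0b10001, col=0b1011, row AND col = 0b1 = 1; 1 != 11 -> empty
(211,65): row=0b11010011, col=0b1000001, row AND col = 0b1000001 = 65; 65 == 65 -> filled
(242,15): row=0b11110010, col=0b1111, row AND col = 0b10 = 2; 2 != 15 -> empty
(180,123): row=0b10110100, col=0b1111011, row AND col = 0b110000 = 48; 48 != 123 -> empty
(230,234): col outside [0, 230] -> not filled
(140,-1): col outside [0, 140] -> not filled
(82,71): row=0b1010010, col=0b1000111, row AND col = 0b1000010 = 66; 66 != 71 -> empty
(230,231): col outside [0, 230] -> not filled
(99,43): row=0b1100011, col=0b101011, row AND col = 0b100011 = 35; 35 != 43 -> empty

Answer: yes no yes no yes no no no no no no no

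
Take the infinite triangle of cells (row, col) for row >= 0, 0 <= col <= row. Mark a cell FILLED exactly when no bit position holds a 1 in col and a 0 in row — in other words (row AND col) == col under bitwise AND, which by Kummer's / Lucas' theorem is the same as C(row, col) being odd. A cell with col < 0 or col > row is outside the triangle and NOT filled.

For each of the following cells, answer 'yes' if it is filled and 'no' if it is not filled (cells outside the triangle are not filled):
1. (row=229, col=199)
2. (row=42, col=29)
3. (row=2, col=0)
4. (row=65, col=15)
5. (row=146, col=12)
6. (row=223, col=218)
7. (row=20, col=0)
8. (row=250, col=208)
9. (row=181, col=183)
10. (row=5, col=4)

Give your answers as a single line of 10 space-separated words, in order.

Answer: no no yes no no yes yes yes no yes

Derivation:
(229,199): row=0b11100101, col=0b11000111, row AND col = 0b11000101 = 197; 197 != 199 -> empty
(42,29): row=0b101010, col=0b11101, row AND col = 0b1000 = 8; 8 != 29 -> empty
(2,0): row=0b10, col=0b0, row AND col = 0b0 = 0; 0 == 0 -> filled
(65,15): row=0b1000001, col=0b1111, row AND col = 0b1 = 1; 1 != 15 -> empty
(146,12): row=0b10010010, col=0b1100, row AND col = 0b0 = 0; 0 != 12 -> empty
(223,218): row=0b11011111, col=0b11011010, row AND col = 0b11011010 = 218; 218 == 218 -> filled
(20,0): row=0b10100, col=0b0, row AND col = 0b0 = 0; 0 == 0 -> filled
(250,208): row=0b11111010, col=0b11010000, row AND col = 0b11010000 = 208; 208 == 208 -> filled
(181,183): col outside [0, 181] -> not filled
(5,4): row=0b101, col=0b100, row AND col = 0b100 = 4; 4 == 4 -> filled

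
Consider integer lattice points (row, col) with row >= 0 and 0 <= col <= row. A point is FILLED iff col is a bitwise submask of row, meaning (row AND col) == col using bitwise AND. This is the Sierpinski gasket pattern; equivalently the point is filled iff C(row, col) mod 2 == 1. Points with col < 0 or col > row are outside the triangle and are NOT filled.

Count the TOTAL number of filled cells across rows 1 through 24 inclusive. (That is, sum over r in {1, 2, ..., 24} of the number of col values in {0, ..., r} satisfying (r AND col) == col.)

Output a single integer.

r1=1 pc1: +2 =2
r2=10 pc1: +2 =4
r3=11 pc2: +4 =8
r4=100 pc1: +2 =10
r5=101 pc2: +4 =14
r6=110 pc2: +4 =18
r7=111 pc3: +8 =26
r8=1000 pc1: +2 =28
r9=1001 pc2: +4 =32
r10=1010 pc2: +4 =36
r11=1011 pc3: +8 =44
r12=1100 pc2: +4 =48
r13=1101 pc3: +8 =56
r14=1110 pc3: +8 =64
r15=1111 pc4: +16 =80
r16=10000 pc1: +2 =82
r17=10001 pc2: +4 =86
r18=10010 pc2: +4 =90
r19=10011 pc3: +8 =98
r20=10100 pc2: +4 =102
r21=10101 pc3: +8 =110
r22=10110 pc3: +8 =118
r23=10111 pc4: +16 =134
r24=11000 pc2: +4 =138

Answer: 138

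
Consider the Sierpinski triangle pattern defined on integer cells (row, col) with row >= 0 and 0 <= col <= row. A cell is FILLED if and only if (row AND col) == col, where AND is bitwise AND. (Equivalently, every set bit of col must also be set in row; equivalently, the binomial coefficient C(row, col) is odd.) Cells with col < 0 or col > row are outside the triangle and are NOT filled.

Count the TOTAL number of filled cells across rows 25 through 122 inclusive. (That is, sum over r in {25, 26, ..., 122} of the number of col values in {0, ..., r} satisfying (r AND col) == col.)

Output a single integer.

Answer: 1696

Derivation:
r25=11001 pc3: +8 =8
r26=11010 pc3: +8 =16
r27=11011 pc4: +16 =32
r28=11100 pc3: +8 =40
r29=11101 pc4: +16 =56
r30=11110 pc4: +16 =72
r31=11111 pc5: +32 =104
r32=100000 pc1: +2 =106
r33=100001 pc2: +4 =110
r34=100010 pc2: +4 =114
r35=100011 pc3: +8 =122
r36=100100 pc2: +4 =126
r37=100101 pc3: +8 =134
r38=100110 pc3: +8 =142
r39=100111 pc4: +16 =158
r40=101000 pc2: +4 =162
r41=101001 pc3: +8 =170
r42=101010 pc3: +8 =178
r43=101011 pc4: +16 =194
r44=101100 pc3: +8 =202
r45=101101 pc4: +16 =218
r46=101110 pc4: +16 =234
r47=101111 pc5: +32 =266
r48=110000 pc2: +4 =270
r49=110001 pc3: +8 =278
r50=110010 pc3: +8 =286
r51=110011 pc4: +16 =302
r52=110100 pc3: +8 =310
r53=110101 pc4: +16 =326
r54=110110 pc4: +16 =342
r55=110111 pc5: +32 =374
r56=111000 pc3: +8 =382
r57=111001 pc4: +16 =398
r58=111010 pc4: +16 =414
r59=111011 pc5: +32 =446
r60=111100 pc4: +16 =462
r61=111101 pc5: +32 =494
r62=111110 pc5: +32 =526
r63=111111 pc6: +64 =590
r64=1000000 pc1: +2 =592
r65=1000001 pc2: +4 =596
r66=1000010 pc2: +4 =600
r67=1000011 pc3: +8 =608
r68=1000100 pc2: +4 =612
r69=1000101 pc3: +8 =620
r70=1000110 pc3: +8 =628
r71=1000111 pc4: +16 =644
r72=1001000 pc2: +4 =648
r73=1001001 pc3: +8 =656
r74=1001010 pc3: +8 =664
r75=1001011 pc4: +16 =680
r76=1001100 pc3: +8 =688
r77=1001101 pc4: +16 =704
r78=1001110 pc4: +16 =720
r79=1001111 pc5: +32 =752
r80=1010000 pc2: +4 =756
r81=1010001 pc3: +8 =764
r82=1010010 pc3: +8 =772
r83=1010011 pc4: +16 =788
r84=1010100 pc3: +8 =796
r85=1010101 pc4: +16 =812
r86=1010110 pc4: +16 =828
r87=1010111 pc5: +32 =860
r88=1011000 pc3: +8 =868
r89=1011001 pc4: +16 =884
r90=1011010 pc4: +16 =900
r91=1011011 pc5: +32 =932
r92=1011100 pc4: +16 =948
r93=1011101 pc5: +32 =980
r94=1011110 pc5: +32 =1012
r95=1011111 pc6: +64 =1076
r96=1100000 pc2: +4 =1080
r97=1100001 pc3: +8 =1088
r98=1100010 pc3: +8 =1096
r99=1100011 pc4: +16 =1112
r100=1100100 pc3: +8 =1120
r101=1100101 pc4: +16 =1136
r102=1100110 pc4: +16 =1152
r103=1100111 pc5: +32 =1184
r104=1101000 pc3: +8 =1192
r105=1101001 pc4: +16 =1208
r106=1101010 pc4: +16 =1224
r107=1101011 pc5: +32 =1256
r108=1101100 pc4: +16 =1272
r109=1101101 pc5: +32 =1304
r110=1101110 pc5: +32 =1336
r111=1101111 pc6: +64 =1400
r112=1110000 pc3: +8 =1408
r113=1110001 pc4: +16 =1424
r114=1110010 pc4: +16 =1440
r115=1110011 pc5: +32 =1472
r116=1110100 pc4: +16 =1488
r117=1110101 pc5: +32 =1520
r118=1110110 pc5: +32 =1552
r119=1110111 pc6: +64 =1616
r120=1111000 pc4: +16 =1632
r121=1111001 pc5: +32 =1664
r122=1111010 pc5: +32 =1696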